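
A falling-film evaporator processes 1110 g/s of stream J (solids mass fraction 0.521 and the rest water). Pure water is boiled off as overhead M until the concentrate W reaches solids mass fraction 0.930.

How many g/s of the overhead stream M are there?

solids is conserved: 1110×0.521 = 578.31 g/s all reports to the concentrate.
Concentrate = 578.31/(target fraction) = 621.84 g/s.
Overhead = 1110 − 621.84 = 488.16 g/s.

488.2 g/s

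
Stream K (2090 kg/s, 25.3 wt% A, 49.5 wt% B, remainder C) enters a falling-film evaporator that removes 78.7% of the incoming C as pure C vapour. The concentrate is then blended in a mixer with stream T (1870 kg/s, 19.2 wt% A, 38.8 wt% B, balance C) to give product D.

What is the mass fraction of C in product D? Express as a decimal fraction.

Vapour removed = 0.787×0.252×2090 = 414.5 kg/s; concentrate = 1675.5 kg/s.
C reaching the mixer = 112.18 (from concentrate) + 1870×0.420 = 897.58 kg/s.
Product flow = 1675.5 + 1870 = 3545.5 kg/s; C fraction = 0.253.

0.253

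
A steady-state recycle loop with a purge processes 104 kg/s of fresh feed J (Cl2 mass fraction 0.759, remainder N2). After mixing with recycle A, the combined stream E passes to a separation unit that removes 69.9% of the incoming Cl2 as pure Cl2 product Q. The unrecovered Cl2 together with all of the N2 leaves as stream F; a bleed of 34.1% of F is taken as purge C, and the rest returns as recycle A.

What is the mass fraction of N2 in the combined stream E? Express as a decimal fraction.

0.427

N2 enters only via J and leaves only via the purge: 104×0.241 = 0.341×(N2 in F), and the separation unit passes all N2, so N2 in E = N2 in F = 73.501 kg/s.
Cl2 in E: m_A = 104×0.759 + (1−0.341)·(1−0.699)·m_A, so m_A = 78.936/0.8016 = 98.468 kg/s.
E = 98.468 + 73.501 = 171.97 kg/s.
N2 fraction in E = 73.501/171.97 = 0.427.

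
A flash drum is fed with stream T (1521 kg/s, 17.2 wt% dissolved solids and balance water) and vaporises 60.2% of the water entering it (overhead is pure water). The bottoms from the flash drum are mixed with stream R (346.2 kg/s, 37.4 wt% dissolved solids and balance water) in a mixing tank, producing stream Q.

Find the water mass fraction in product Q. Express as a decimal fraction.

Vapour removed = 0.602×0.828×1521 = 758.15 kg/s; concentrate = 762.85 kg/s.
water reaching the mixer = 501.24 (from concentrate) + 346.2×0.626 = 717.96 kg/s.
Product flow = 762.85 + 346.2 = 1109 kg/s; water fraction = 0.647.

0.647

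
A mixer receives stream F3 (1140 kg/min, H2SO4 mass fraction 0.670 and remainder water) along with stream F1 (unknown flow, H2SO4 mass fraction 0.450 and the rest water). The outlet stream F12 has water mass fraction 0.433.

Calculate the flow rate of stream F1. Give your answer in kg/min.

Let F1 be the unknown flow. Total out = 1140 + F1.
water balance: 376.2 + 0.550·F1 = 0.433·(1140 + F1)
(0.550 − 0.433)·F1 = 0.433×1140 − 376.2 = 117.42
F1 = 117.42 / 0.117 = 1003.6 kg/min

1004 kg/min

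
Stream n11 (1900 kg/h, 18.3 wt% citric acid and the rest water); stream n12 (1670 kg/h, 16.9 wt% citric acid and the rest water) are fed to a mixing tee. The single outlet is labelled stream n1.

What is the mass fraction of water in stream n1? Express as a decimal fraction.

Total flow out = 1900 + 1670 = 3570 kg/h.
water in = 1900×0.817 + 1670×0.831 = 2940.1 kg/h.
water mass fraction in n1 = 2940.1/3570 = 0.824.

0.824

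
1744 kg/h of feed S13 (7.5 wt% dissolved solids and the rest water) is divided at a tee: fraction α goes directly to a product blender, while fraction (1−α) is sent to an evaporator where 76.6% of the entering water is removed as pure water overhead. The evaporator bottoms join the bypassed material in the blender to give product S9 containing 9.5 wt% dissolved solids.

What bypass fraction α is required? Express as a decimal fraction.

0.703

All 1744×0.075 = 130.8 kg/h of dissolved solids reaches S9, so S9 = 130.8/0.095 = 1376.8 kg/h and vapour = 367.16 kg/h.
The evaporator receives (1−α)·1744 of feed at 0.925 water and removes 0.766 of that water:
0.766×0.925×(1−α)×1744 = 367.16
(1−α) = 367.16/1235.7 = 0.2971;  α = 0.7029.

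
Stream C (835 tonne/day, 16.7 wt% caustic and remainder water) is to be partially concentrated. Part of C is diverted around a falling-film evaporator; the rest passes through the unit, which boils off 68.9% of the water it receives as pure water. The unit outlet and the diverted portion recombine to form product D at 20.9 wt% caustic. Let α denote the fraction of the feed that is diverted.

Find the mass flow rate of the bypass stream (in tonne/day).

542.6 tonne/day

All 835×0.167 = 139.45 tonne/day of caustic reaches D, so D = 139.45/0.209 = 667.2 tonne/day and vapour = 167.8 tonne/day.
The evaporator receives (1−α)·835 of feed at 0.833 water and removes 0.689 of that water:
0.689×0.833×(1−α)×835 = 167.8
(1−α) = 167.8/479.24 = 0.3501;  α = 0.6499.
Bypass flow = 0.6499×835 = 542.64 tonne/day.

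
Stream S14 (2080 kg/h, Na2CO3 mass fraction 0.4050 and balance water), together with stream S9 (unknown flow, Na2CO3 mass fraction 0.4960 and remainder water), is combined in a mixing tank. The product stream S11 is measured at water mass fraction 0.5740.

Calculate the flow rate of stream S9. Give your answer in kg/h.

624 kg/h

Let S9 be the unknown flow. Total out = 2080 + S9.
water balance: 1237.6 + 0.504·S9 = 0.574·(2080 + S9)
(0.504 − 0.574)·S9 = 0.574×2080 − 1237.6 = -43.68
S9 = -43.68 / -0.070 = 624 kg/h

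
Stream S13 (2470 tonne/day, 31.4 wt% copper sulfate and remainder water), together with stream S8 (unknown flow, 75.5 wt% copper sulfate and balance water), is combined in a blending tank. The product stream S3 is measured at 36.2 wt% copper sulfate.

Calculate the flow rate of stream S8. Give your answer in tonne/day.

Let S8 be the unknown flow. Total out = 2470 + S8.
copper sulfate balance: 775.58 + 0.755·S8 = 0.362·(2470 + S8)
(0.755 − 0.362)·S8 = 0.362×2470 − 775.58 = 118.56
S8 = 118.56 / 0.393 = 301.68 tonne/day

301.7 tonne/day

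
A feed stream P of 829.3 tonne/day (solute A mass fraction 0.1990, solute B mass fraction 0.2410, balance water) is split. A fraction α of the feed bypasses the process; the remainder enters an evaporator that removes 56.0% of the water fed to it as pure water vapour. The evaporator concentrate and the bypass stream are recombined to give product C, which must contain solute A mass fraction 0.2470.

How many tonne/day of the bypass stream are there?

315.4 tonne/day

All 829.3×0.199 = 165.03 tonne/day of solute A reaches C, so C = 165.03/0.247 = 668.14 tonne/day and vapour = 161.16 tonne/day.
The evaporator receives (1−α)·829.3 of feed at 0.560 water and removes 0.560 of that water:
0.560×0.560×(1−α)×829.3 = 161.16
(1−α) = 161.16/260.07 = 0.6197;  α = 0.3803.
Bypass flow = 0.3803×829.3 = 315.4 tonne/day.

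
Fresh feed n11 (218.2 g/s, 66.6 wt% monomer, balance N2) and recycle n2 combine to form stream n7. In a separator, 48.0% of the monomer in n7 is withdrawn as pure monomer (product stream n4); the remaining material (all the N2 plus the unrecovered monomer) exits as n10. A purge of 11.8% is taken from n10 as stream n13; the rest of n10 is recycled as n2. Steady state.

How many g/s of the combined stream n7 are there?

886.1 g/s

N2 enters only via n11 and leaves only via the purge: 218.2×0.334 = 0.118×(N2 in n10), and the separator passes all N2, so N2 in n7 = N2 in n10 = 617.62 g/s.
monomer in n7: m_A = 218.2×0.666 + (1−0.118)·(1−0.480)·m_A, so m_A = 145.32/0.5414 = 268.44 g/s.
n7 = 268.44 + 617.62 = 886.05 g/s.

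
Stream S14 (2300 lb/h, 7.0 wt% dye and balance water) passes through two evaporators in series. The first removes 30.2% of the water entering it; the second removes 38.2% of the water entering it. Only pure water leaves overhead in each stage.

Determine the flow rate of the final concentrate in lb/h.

1084 lb/h

water in feed = 2300×0.930 = 2139 lb/h.
After stage 1: water left = (1−0.302)×2139 = 1493; stream total = 1654 lb/h.
After stage 2: water left = (1−0.382)×1493 = 922.69; final concentrate = 1083.7 lb/h.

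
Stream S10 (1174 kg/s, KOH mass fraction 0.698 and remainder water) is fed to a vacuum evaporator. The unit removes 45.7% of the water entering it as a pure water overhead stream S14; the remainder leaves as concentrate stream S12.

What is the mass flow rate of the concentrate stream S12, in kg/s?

water entering = 1174×0.302 = 354.55 kg/s; overhead removed = 0.457×354.55 = 162.03 kg/s.
Concentrate = 1174 − 162.03 = 1012 kg/s.

1012 kg/s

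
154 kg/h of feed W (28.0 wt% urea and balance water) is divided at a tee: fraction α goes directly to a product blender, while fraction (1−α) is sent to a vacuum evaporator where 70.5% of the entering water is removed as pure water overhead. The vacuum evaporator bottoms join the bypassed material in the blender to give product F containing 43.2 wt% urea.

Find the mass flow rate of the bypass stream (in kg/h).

All 154×0.280 = 43.12 kg/h of urea reaches F, so F = 43.12/0.432 = 99.815 kg/h and vapour = 54.185 kg/h.
The evaporator receives (1−α)·154 of feed at 0.720 water and removes 0.705 of that water:
0.705×0.720×(1−α)×154 = 54.185
(1−α) = 54.185/78.17 = 0.6932;  α = 0.3068.
Bypass flow = 0.3068×154 = 47.252 kg/h.

47.25 kg/h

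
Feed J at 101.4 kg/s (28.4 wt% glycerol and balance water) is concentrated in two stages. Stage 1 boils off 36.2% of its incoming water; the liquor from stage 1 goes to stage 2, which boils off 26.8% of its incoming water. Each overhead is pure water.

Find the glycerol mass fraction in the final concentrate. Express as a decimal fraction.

water in feed = 101.4×0.716 = 72.602 kg/s.
After stage 1: water left = (1−0.362)×72.602 = 46.32; stream total = 75.118 kg/s.
After stage 2: water left = (1−0.268)×46.32 = 33.906; final concentrate = 62.704 kg/s.
glycerol fraction = 28.798/62.704 = 0.459.

0.459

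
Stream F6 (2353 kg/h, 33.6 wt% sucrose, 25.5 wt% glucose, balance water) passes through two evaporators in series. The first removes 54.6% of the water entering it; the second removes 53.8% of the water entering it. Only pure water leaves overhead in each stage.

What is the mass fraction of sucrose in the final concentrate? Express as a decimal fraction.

0.4965

water in feed = 2353×0.409 = 962.38 kg/h.
After stage 1: water left = (1−0.546)×962.38 = 436.92; stream total = 1827.5 kg/h.
After stage 2: water left = (1−0.538)×436.92 = 201.86; final concentrate = 1592.5 kg/h.
sucrose fraction = 790.61/1592.5 = 0.4965.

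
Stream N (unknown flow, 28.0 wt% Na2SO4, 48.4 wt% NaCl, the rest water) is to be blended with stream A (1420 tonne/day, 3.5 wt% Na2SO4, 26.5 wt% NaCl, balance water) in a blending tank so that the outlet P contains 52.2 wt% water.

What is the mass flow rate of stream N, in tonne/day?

883.8 tonne/day

Let N be the unknown flow. Total out = 1420 + N.
water balance: 994 + 0.236·N = 0.522·(1420 + N)
(0.236 − 0.522)·N = 0.522×1420 − 994 = -252.76
N = -252.76 / -0.286 = 883.78 tonne/day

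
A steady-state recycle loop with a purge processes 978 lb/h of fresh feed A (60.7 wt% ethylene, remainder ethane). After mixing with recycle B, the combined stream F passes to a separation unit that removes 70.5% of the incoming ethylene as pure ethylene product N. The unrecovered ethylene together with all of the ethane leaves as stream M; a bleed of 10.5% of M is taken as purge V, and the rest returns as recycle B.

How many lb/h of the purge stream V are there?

409.3 lb/h

ethane enters only via A and leaves only via the purge: 978×0.393 = 0.105×(ethane in M), and the separation unit passes all ethane, so ethane in F = ethane in M = 3660.5 lb/h.
ethylene in F: m_A = 978×0.607 + (1−0.105)·(1−0.705)·m_A, so m_A = 593.65/0.7360 = 806.61 lb/h.
M = (1−0.705)×806.61 + 3660.5 = 3898.5 lb/h.
Purge V = 0.105×3898.5 = 409.34 lb/h.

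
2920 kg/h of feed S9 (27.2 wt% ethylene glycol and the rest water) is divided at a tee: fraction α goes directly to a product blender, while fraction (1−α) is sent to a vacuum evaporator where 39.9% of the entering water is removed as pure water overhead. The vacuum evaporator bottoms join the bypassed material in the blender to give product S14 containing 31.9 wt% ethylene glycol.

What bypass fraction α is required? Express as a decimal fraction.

All 2920×0.272 = 794.24 kg/h of ethylene glycol reaches S14, so S14 = 794.24/0.319 = 2489.8 kg/h and vapour = 430.22 kg/h.
The evaporator receives (1−α)·2920 of feed at 0.728 water and removes 0.399 of that water:
0.399×0.728×(1−α)×2920 = 430.22
(1−α) = 430.22/848.18 = 0.5072;  α = 0.4928.

0.493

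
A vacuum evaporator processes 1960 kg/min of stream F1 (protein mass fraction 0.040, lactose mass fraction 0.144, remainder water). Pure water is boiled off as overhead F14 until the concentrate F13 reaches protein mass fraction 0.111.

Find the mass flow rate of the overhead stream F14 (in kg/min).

1254 kg/min

protein is conserved: 1960×0.040 = 78.4 kg/min all reports to the concentrate.
Concentrate = 78.4/(target fraction) = 706.31 kg/min.
Overhead = 1960 − 706.31 = 1253.7 kg/min.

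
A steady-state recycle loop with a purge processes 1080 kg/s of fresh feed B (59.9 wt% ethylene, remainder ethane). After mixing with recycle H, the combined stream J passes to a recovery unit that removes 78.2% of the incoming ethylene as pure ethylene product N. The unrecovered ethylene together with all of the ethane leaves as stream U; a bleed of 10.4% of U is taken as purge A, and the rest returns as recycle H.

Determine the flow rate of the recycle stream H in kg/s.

3888 kg/s

ethane enters only via B and leaves only via the purge: 1080×0.401 = 0.104×(ethane in U), and the recovery unit passes all ethane, so ethane in J = ethane in U = 4164.2 kg/s.
ethylene in J: m_A = 1080×0.599 + (1−0.104)·(1−0.782)·m_A, so m_A = 646.92/0.8047 = 803.95 kg/s.
U = (1−0.782)×803.95 + 4164.2 = 4339.5 kg/s.
Recycle H = (1−0.104)×4339.5 = 3888.2 kg/s.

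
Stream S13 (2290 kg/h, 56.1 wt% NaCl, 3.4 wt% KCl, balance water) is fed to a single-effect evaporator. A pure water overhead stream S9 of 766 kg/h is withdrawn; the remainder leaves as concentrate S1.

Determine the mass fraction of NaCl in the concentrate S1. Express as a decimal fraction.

NaCl is not removed: 2290×0.561 = 1284.7 kg/h of NaCl enters S1.
Concentrate = 2290 − 766 = 1524 kg/h.
Mass fraction = 1284.7/1524 = 0.843.

0.843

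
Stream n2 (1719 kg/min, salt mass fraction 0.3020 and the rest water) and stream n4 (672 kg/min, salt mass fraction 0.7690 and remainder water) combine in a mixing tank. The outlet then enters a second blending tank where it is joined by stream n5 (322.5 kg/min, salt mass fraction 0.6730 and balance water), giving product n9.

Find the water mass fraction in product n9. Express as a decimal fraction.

0.5383

Overall, product flow = 2713.5 kg/min.
water in = 1719×0.698 + 672×0.231 + 322.5×0.327 = 1460.6 kg/min.
water fraction in n9 = 0.5383.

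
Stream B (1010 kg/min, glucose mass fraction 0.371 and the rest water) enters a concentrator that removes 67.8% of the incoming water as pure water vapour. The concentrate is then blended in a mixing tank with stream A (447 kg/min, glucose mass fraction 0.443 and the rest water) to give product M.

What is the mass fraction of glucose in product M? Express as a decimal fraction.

Vapour removed = 0.678×0.629×1010 = 430.73 kg/min; concentrate = 579.27 kg/min.
glucose reaching the mixer = 374.71 (from concentrate) + 447×0.443 = 572.73 kg/min.
Product flow = 579.27 + 447 = 1026.3 kg/min; glucose fraction = 0.558.

0.558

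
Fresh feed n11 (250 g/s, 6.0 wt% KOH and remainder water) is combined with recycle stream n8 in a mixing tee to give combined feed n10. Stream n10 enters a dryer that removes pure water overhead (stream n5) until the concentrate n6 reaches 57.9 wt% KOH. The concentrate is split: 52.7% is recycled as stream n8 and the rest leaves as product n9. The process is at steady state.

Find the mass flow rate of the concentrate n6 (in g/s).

Overall KOH balance (none leaves overhead): KOH in fresh feed = KOH in product, i.e. 250×0.060 = (1−0.527)·n6·0.579.
n6 = 15/(0.579×0.473) = 54.771 g/s.

54.77 g/s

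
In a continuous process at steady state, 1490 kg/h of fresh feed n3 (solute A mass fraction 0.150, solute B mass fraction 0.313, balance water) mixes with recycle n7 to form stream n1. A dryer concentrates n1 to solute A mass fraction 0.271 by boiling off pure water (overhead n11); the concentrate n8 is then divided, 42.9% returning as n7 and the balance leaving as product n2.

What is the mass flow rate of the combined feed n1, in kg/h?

Overall solute A balance (none leaves overhead): solute A in fresh feed = solute A in product, i.e. 1490×0.150 = (1−0.429)·n8·0.271.
n8 = 223.5/(0.271×0.571) = 1444.3 kg/h.
Recycle n7 = 0.429×1444.3 = 619.63 kg/h.
Combined feed n1 = 1490 + 619.63 = 2109.6 kg/h.

2110 kg/h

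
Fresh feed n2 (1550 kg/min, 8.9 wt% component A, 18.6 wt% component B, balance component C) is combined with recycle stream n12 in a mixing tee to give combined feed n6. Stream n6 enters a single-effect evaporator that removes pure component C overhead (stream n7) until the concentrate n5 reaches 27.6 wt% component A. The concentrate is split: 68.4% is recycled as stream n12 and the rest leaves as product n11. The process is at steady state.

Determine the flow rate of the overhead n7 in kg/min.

1050 kg/min

Overall component A balance (none leaves overhead): component A in fresh feed = component A in product, i.e. 1550×0.089 = (1−0.684)·n5·0.276.
n5 = 137.95/(0.276×0.316) = 1581.7 kg/min.
Recycle n12 = 0.684×1581.7 = 1081.9 kg/min.
Combined feed n6 = 1550 + 1081.9 = 2631.9 kg/min.
Overhead n7 = n6 − n5 = 2631.9 − 1581.7 = 1050.2 kg/min.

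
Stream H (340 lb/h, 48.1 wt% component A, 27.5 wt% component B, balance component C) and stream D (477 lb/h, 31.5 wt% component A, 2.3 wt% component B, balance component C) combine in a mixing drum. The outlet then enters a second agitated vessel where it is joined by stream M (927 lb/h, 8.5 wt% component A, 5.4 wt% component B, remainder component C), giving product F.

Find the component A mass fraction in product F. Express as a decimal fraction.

Overall, product flow = 1744 lb/h.
component A in = 340×0.481 + 477×0.315 + 927×0.085 = 392.59 lb/h.
component A fraction in F = 0.2251.

0.2251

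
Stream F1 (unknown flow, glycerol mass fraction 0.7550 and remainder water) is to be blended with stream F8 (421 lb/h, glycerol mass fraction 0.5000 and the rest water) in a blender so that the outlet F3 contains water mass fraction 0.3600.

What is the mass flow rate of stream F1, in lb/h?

512.5 lb/h

Let F1 be the unknown flow. Total out = 421 + F1.
water balance: 210.5 + 0.245·F1 = 0.360·(421 + F1)
(0.245 − 0.360)·F1 = 0.360×421 − 210.5 = -58.94
F1 = -58.94 / -0.115 = 512.52 lb/h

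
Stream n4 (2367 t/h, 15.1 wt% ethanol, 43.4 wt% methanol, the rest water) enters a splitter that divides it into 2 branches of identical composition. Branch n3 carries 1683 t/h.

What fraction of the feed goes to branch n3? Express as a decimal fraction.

Fraction to n3 = 1683/2367 = 0.7110.

0.711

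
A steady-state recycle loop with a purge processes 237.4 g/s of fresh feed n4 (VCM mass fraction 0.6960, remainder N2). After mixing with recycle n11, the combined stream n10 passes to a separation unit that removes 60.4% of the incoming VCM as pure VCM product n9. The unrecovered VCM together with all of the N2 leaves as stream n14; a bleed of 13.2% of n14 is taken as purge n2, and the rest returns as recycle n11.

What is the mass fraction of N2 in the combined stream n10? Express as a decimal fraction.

N2 enters only via n4 and leaves only via the purge: 237.4×0.304 = 0.132×(N2 in n14), and the separation unit passes all N2, so N2 in n10 = N2 in n14 = 546.74 g/s.
VCM in n10: m_A = 237.4×0.696 + (1−0.132)·(1−0.604)·m_A, so m_A = 165.23/0.6563 = 251.77 g/s.
n10 = 251.77 + 546.74 = 798.51 g/s.
N2 fraction in n10 = 546.74/798.51 = 0.6847.

0.6847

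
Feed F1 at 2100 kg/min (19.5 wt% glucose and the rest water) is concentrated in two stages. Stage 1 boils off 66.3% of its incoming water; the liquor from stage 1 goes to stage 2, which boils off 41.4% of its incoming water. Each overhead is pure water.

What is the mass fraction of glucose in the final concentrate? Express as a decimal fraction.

water in feed = 2100×0.805 = 1690.5 kg/min.
After stage 1: water left = (1−0.663)×1690.5 = 569.7; stream total = 979.2 kg/min.
After stage 2: water left = (1−0.414)×569.7 = 333.84; final concentrate = 743.34 kg/min.
glucose fraction = 409.5/743.34 = 0.551.

0.551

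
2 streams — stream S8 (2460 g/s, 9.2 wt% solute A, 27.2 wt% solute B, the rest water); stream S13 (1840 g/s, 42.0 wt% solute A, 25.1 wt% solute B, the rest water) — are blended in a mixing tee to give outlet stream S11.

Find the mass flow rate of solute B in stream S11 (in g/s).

solute B out = solute B in = 2460×0.272 + 1840×0.251 = 1131 g/s.

1131 g/s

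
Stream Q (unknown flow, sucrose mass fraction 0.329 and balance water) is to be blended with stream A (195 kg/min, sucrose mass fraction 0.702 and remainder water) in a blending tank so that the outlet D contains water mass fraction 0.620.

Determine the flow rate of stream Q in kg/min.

Let Q be the unknown flow. Total out = 195 + Q.
water balance: 58.11 + 0.671·Q = 0.620·(195 + Q)
(0.671 − 0.620)·Q = 0.620×195 − 58.11 = 62.79
Q = 62.79 / 0.051 = 1231.2 kg/min

1231 kg/min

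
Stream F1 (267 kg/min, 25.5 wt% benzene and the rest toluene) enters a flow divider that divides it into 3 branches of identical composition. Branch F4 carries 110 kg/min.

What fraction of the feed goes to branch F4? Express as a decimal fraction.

Fraction to F4 = 110/267 = 0.4120.

0.412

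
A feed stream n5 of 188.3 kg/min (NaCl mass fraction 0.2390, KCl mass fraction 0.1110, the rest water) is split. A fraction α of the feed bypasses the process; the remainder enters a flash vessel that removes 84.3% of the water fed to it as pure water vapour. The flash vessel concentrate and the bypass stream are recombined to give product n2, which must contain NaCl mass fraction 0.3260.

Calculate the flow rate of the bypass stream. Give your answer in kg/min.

All 188.3×0.239 = 45.004 kg/min of NaCl reaches n2, so n2 = 45.004/0.326 = 138.05 kg/min and vapour = 50.252 kg/min.
The evaporator receives (1−α)·188.3 of feed at 0.650 water and removes 0.843 of that water:
0.843×0.650×(1−α)×188.3 = 50.252
(1−α) = 50.252/103.18 = 0.4870;  α = 0.5130.
Bypass flow = 0.5130×188.3 = 96.591 kg/min.

96.59 kg/min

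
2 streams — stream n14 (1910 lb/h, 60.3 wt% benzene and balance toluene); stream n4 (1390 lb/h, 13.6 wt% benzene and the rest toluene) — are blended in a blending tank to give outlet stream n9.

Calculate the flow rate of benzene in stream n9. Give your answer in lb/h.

benzene out = benzene in = 1910×0.603 + 1390×0.136 = 1340.8 lb/h.

1341 lb/h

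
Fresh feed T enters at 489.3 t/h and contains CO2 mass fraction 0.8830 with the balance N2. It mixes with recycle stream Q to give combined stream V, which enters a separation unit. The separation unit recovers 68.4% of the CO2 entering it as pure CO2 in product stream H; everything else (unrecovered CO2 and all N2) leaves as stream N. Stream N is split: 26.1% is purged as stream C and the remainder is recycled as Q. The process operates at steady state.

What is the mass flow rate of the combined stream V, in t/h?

783 t/h

N2 enters only via T and leaves only via the purge: 489.3×0.117 = 0.261×(N2 in N), and the separation unit passes all N2, so N2 in V = N2 in N = 219.34 t/h.
CO2 in V: m_A = 489.3×0.883 + (1−0.261)·(1−0.684)·m_A, so m_A = 432.05/0.7665 = 563.69 t/h.
V = 563.69 + 219.34 = 783.03 t/h.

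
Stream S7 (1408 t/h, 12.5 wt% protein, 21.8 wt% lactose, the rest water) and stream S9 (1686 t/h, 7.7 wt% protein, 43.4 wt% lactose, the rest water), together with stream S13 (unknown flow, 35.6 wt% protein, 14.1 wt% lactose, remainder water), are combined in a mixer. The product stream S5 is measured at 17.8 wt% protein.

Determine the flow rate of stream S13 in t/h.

1376 t/h

Let S13 be the unknown flow. Total out = 3094 + S13.
protein balance: 305.82 + 0.356·S13 = 0.178·(3094 + S13)
(0.356 − 0.178)·S13 = 0.178×3094 − 305.82 = 244.91
S13 = 244.91 / 0.178 = 1375.9 t/h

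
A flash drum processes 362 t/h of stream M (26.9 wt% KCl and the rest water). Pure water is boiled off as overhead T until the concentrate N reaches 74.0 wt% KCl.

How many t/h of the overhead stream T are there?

KCl is conserved: 362×0.269 = 97.378 t/h all reports to the concentrate.
Concentrate = 97.378/(target fraction) = 131.59 t/h.
Overhead = 362 − 131.59 = 230.41 t/h.

230.4 t/h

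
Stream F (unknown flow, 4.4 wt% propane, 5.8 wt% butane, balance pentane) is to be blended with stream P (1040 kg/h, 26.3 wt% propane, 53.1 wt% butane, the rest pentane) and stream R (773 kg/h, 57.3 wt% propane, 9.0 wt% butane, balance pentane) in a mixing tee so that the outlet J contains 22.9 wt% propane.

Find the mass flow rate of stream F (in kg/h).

1628 kg/h

Let F be the unknown flow. Total out = 1813 + F.
propane balance: 716.45 + 0.044·F = 0.229·(1813 + F)
(0.044 − 0.229)·F = 0.229×1813 − 716.45 = -301.27
F = -301.27 / -0.185 = 1628.5 kg/h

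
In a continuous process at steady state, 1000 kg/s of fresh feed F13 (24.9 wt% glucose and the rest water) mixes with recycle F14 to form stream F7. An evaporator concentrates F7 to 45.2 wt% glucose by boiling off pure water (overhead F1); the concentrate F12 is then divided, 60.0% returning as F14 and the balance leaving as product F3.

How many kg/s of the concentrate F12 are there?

Overall glucose balance (none leaves overhead): glucose in fresh feed = glucose in product, i.e. 1000×0.249 = (1−0.600)·F12·0.452.
F12 = 249/(0.452×0.400) = 1377.2 kg/s.

1377 kg/s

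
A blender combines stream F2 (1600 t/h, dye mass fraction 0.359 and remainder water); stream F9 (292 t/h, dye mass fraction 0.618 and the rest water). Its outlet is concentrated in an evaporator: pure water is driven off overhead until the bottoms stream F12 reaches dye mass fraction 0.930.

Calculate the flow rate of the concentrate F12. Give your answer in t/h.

811.7 t/h

dye entering = 1600×0.359 + 292×0.618 = 754.86 t/h.
All dye reports to F12, so F12 = 754.86/0.930 = 811.67 t/h.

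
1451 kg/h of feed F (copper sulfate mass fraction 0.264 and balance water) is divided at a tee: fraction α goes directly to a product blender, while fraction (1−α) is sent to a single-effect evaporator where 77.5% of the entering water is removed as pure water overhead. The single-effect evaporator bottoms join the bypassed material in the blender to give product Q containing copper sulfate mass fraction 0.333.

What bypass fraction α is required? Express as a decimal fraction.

All 1451×0.264 = 383.06 kg/h of copper sulfate reaches Q, so Q = 383.06/0.333 = 1150.3 kg/h and vapour = 300.66 kg/h.
The evaporator receives (1−α)·1451 of feed at 0.736 water and removes 0.775 of that water:
0.775×0.736×(1−α)×1451 = 300.66
(1−α) = 300.66/827.65 = 0.3633;  α = 0.6367.

0.637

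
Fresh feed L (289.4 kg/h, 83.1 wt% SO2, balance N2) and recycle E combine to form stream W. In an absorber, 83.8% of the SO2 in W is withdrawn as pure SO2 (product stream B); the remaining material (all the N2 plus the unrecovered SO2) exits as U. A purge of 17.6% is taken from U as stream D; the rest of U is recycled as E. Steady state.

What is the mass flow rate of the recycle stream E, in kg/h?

N2 enters only via L and leaves only via the purge: 289.4×0.169 = 0.176×(N2 in U), and the absorber passes all N2, so N2 in W = N2 in U = 277.89 kg/h.
SO2 in W: m_A = 289.4×0.831 + (1−0.176)·(1−0.838)·m_A, so m_A = 240.49/0.8665 = 277.54 kg/h.
U = (1−0.838)×277.54 + 277.89 = 322.85 kg/h.
Recycle E = (1−0.176)×322.85 = 266.03 kg/h.

266 kg/h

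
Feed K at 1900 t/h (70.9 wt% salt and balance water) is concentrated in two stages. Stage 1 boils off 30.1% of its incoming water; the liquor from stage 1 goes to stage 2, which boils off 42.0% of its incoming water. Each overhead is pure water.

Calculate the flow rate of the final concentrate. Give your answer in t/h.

1571 t/h

water in feed = 1900×0.291 = 552.9 t/h.
After stage 1: water left = (1−0.301)×552.9 = 386.48; stream total = 1733.6 t/h.
After stage 2: water left = (1−0.420)×386.48 = 224.16; final concentrate = 1571.3 t/h.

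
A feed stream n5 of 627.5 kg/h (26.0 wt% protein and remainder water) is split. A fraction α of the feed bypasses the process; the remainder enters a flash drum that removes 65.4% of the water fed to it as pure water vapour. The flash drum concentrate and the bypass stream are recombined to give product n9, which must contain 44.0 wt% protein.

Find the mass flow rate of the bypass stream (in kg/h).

All 627.5×0.260 = 163.15 kg/h of protein reaches n9, so n9 = 163.15/0.440 = 370.8 kg/h and vapour = 256.7 kg/h.
The evaporator receives (1−α)·627.5 of feed at 0.740 water and removes 0.654 of that water:
0.654×0.740×(1−α)×627.5 = 256.7
(1−α) = 256.7/303.68 = 0.8453;  α = 0.1547.
Bypass flow = 0.1547×627.5 = 97.075 kg/h.

97.07 kg/h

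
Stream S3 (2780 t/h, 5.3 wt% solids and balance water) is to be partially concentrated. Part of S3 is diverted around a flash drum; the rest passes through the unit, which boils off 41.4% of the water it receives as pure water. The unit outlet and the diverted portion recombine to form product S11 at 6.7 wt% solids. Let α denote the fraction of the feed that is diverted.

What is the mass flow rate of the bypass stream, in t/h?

All 2780×0.053 = 147.34 t/h of solids reaches S11, so S11 = 147.34/0.067 = 2199.1 t/h and vapour = 580.9 t/h.
The evaporator receives (1−α)·2780 of feed at 0.947 water and removes 0.414 of that water:
0.414×0.947×(1−α)×2780 = 580.9
(1−α) = 580.9/1089.9 = 0.5330;  α = 0.4670.
Bypass flow = 0.4670×2780 = 1298.3 t/h.

1298 t/h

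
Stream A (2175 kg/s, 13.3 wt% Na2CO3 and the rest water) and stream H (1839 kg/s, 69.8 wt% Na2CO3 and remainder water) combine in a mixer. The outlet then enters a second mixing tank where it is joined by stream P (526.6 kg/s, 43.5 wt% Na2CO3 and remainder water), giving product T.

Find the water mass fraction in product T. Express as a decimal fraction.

0.603

Overall, product flow = 4540.6 kg/s.
water in = 2175×0.867 + 1839×0.302 + 526.6×0.565 = 2738.6 kg/s.
water fraction in T = 0.603.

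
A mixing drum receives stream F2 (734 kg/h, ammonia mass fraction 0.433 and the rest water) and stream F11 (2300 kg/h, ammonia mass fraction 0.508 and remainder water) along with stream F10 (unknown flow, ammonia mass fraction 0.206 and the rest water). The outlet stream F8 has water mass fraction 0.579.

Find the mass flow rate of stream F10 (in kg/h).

Let F10 be the unknown flow. Total out = 3034 + F10.
water balance: 1547.8 + 0.794·F10 = 0.579·(3034 + F10)
(0.794 − 0.579)·F10 = 0.579×3034 − 1547.8 = 208.91
F10 = 208.91 / 0.215 = 971.67 kg/h

971.7 kg/h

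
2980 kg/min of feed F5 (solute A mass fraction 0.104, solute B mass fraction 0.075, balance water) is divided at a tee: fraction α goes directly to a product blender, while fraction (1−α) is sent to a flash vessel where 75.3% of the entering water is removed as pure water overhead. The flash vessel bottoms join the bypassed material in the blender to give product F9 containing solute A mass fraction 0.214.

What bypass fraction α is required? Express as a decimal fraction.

0.169

All 2980×0.104 = 309.92 kg/min of solute A reaches F9, so F9 = 309.92/0.214 = 1448.2 kg/min and vapour = 1531.8 kg/min.
The evaporator receives (1−α)·2980 of feed at 0.821 water and removes 0.753 of that water:
0.753×0.821×(1−α)×2980 = 1531.8
(1−α) = 1531.8/1842.3 = 0.8315;  α = 0.1685.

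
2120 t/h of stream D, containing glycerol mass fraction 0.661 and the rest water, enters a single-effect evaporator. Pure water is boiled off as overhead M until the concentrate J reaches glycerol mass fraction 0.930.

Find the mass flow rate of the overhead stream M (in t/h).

613.2 t/h

glycerol is conserved: 2120×0.661 = 1401.3 t/h all reports to the concentrate.
Concentrate = 1401.3/(target fraction) = 1506.8 t/h.
Overhead = 2120 − 1506.8 = 613.2 t/h.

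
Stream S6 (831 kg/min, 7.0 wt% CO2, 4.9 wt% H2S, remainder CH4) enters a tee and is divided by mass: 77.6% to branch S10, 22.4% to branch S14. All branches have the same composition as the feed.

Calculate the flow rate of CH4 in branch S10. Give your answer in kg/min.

Branch S10 total = 0.776×831 = 644.86 kg/min.
CH4 in S10 = 0.881×644.86 = 568.12 kg/min.

568.1 kg/min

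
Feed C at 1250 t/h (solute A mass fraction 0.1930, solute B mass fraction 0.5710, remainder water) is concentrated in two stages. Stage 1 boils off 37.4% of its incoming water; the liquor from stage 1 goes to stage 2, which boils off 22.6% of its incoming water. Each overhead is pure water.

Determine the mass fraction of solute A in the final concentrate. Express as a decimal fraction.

0.2197

water in feed = 1250×0.236 = 295 t/h.
After stage 1: water left = (1−0.374)×295 = 184.67; stream total = 1139.7 t/h.
After stage 2: water left = (1−0.226)×184.67 = 142.93; final concentrate = 1097.9 t/h.
solute A fraction = 241.25/1097.9 = 0.2197.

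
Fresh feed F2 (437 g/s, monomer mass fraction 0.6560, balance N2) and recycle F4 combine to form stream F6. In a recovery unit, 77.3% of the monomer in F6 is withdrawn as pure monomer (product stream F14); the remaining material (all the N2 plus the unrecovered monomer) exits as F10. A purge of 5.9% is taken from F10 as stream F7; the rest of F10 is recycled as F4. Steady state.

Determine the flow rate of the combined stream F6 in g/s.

N2 enters only via F2 and leaves only via the purge: 437×0.344 = 0.059×(N2 in F10), and the recovery unit passes all N2, so N2 in F6 = N2 in F10 = 2547.9 g/s.
monomer in F6: m_A = 437×0.656 + (1−0.059)·(1−0.773)·m_A, so m_A = 286.67/0.7864 = 364.54 g/s.
F6 = 364.54 + 2547.9 = 2912.5 g/s.

2912 g/s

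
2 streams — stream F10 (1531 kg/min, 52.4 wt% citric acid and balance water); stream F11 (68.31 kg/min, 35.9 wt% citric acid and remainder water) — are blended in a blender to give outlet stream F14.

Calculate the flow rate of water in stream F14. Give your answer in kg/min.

water out = water in = 1531×0.476 + 68.31×0.641 = 772.54 kg/min.

772.5 kg/min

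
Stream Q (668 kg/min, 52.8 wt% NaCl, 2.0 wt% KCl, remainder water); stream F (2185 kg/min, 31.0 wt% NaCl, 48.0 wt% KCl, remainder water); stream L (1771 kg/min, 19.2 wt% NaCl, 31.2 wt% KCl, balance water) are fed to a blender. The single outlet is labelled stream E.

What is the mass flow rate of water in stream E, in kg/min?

water out = water in = 668×0.452 + 2185×0.210 + 1771×0.496 = 1639.2 kg/min.

1639 kg/min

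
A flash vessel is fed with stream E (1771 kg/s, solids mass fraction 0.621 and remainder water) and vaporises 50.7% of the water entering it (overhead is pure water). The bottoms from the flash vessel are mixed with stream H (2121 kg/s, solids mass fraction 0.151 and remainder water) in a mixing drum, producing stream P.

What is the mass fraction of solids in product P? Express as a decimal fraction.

Vapour removed = 0.507×0.379×1771 = 340.3 kg/s; concentrate = 1430.7 kg/s.
solids reaching the mixer = 1099.8 (from concentrate) + 2121×0.151 = 1420.1 kg/s.
Product flow = 1430.7 + 2121 = 3551.7 kg/s; solids fraction = 0.400.

0.400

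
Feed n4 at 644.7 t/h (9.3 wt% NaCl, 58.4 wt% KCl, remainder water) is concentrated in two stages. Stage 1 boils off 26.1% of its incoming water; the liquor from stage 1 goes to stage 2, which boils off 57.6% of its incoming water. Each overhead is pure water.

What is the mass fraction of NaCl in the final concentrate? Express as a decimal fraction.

0.120

water in feed = 644.7×0.323 = 208.24 t/h.
After stage 1: water left = (1−0.261)×208.24 = 153.89; stream total = 590.35 t/h.
After stage 2: water left = (1−0.576)×153.89 = 65.248; final concentrate = 501.71 t/h.
NaCl fraction = 59.957/501.71 = 0.120.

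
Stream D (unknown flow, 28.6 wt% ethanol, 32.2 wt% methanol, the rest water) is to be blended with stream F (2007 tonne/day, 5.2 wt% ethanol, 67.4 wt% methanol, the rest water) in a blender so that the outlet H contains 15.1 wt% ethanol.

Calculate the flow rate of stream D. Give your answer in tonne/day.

Let D be the unknown flow. Total out = 2007 + D.
ethanol balance: 104.36 + 0.286·D = 0.151·(2007 + D)
(0.286 − 0.151)·D = 0.151×2007 − 104.36 = 198.69
D = 198.69 / 0.135 = 1471.8 tonne/day

1472 tonne/day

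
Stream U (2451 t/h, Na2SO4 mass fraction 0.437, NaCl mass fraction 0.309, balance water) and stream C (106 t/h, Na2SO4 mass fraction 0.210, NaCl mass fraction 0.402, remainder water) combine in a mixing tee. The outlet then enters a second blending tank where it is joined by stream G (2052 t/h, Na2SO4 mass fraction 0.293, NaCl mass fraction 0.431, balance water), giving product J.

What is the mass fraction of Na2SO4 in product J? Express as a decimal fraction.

0.368

Overall, product flow = 4609 t/h.
Na2SO4 in = 2451×0.437 + 106×0.210 + 2052×0.293 = 1694.6 t/h.
Na2SO4 fraction in J = 0.368.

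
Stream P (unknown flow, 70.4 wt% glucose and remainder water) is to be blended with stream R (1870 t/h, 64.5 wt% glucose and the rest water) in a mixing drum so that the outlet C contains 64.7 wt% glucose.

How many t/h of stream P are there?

Let P be the unknown flow. Total out = 1870 + P.
glucose balance: 1206.2 + 0.704·P = 0.647·(1870 + P)
(0.704 − 0.647)·P = 0.647×1870 − 1206.2 = 3.74
P = 3.74 / 0.057 = 65.614 t/h

65.61 t/h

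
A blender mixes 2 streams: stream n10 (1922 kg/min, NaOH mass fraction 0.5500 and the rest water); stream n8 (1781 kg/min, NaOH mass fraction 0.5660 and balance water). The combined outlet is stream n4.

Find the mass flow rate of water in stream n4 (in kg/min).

water out = water in = 1922×0.450 + 1781×0.434 = 1637.9 kg/min.

1638 kg/min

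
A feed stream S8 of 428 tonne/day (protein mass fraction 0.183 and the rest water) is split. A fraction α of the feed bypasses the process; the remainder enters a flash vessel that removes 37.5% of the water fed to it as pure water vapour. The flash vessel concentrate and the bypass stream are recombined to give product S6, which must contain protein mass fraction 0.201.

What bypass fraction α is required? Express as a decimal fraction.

0.708

All 428×0.183 = 78.324 tonne/day of protein reaches S6, so S6 = 78.324/0.201 = 389.67 tonne/day and vapour = 38.328 tonne/day.
The evaporator receives (1−α)·428 of feed at 0.817 water and removes 0.375 of that water:
0.375×0.817×(1−α)×428 = 38.328
(1−α) = 38.328/131.13 = 0.2923;  α = 0.7077.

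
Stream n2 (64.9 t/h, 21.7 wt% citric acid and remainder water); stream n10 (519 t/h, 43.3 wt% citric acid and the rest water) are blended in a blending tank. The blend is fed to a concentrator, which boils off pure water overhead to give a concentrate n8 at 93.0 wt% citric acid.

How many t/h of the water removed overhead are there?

citric acid entering = 64.9×0.217 + 519×0.433 = 238.81 t/h.
All citric acid reports to n8, so n8 = 238.81/0.930 = 256.79 t/h.
Total feed = 583.9 t/h; overhead = 583.9 − 256.79 = 327.11 t/h.

327.1 t/h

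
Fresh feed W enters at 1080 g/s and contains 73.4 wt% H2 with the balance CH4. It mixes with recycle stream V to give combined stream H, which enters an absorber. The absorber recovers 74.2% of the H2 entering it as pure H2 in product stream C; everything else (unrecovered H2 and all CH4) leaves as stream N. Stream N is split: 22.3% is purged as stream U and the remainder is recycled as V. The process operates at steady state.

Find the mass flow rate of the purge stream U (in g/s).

344.3 g/s

CH4 enters only via W and leaves only via the purge: 1080×0.266 = 0.223×(CH4 in N), and the absorber passes all CH4, so CH4 in H = CH4 in N = 1288.3 g/s.
H2 in H: m_A = 1080×0.734 + (1−0.223)·(1−0.742)·m_A, so m_A = 792.72/0.7995 = 991.48 g/s.
N = (1−0.742)×991.48 + 1288.3 = 1544.1 g/s.
Purge U = 0.223×1544.1 = 344.32 g/s.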